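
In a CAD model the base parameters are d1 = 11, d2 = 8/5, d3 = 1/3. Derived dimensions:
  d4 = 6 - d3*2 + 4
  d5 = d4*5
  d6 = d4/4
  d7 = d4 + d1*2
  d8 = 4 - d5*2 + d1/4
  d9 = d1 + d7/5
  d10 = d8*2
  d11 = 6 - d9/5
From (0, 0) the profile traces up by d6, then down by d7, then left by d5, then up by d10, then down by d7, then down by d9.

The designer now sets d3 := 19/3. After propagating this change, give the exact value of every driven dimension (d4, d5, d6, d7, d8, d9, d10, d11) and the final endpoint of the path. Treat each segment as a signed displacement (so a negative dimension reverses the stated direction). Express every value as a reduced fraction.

d4 = -8/3
d5 = -40/3
d6 = -2/3
d7 = 58/3
d8 = 401/12
d9 = 223/15
d10 = 401/6
d11 = 227/75
endpoint = (40/3, 379/30)

Apply edit: d3 := 19/3
  d4 = 6 - d3*2 + 4 = -8/3
  d5 = d4*5 = -40/3
  d6 = d4/4 = -2/3
  d7 = d4 + d1*2 = 58/3
  d8 = 4 - d5*2 + d1/4 = 401/12
  d9 = d1 + d7/5 = 223/15
  d10 = d8*2 = 401/6
  d11 = 6 - d9/5 = 227/75
Walk from origin (0, 0):
  seg 1: up by d6 = -2/3 → (0, -2/3)
  seg 2: down by d7 = 58/3 → (0, -20)
  seg 3: left by d5 = -40/3 → (40/3, -20)
  seg 4: up by d10 = 401/6 → (40/3, 281/6)
  seg 5: down by d7 = 58/3 → (40/3, 55/2)
  seg 6: down by d9 = 223/15 → (40/3, 379/30)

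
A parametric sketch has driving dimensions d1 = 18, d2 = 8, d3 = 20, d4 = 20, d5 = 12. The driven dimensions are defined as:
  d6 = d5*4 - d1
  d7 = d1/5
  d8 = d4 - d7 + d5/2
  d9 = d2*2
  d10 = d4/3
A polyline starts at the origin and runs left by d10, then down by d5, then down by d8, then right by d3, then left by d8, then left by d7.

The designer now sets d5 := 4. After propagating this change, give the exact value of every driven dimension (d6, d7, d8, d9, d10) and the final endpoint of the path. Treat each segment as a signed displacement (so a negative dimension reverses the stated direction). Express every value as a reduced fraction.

d6 = -2
d7 = 18/5
d8 = 92/5
d9 = 16
d10 = 20/3
endpoint = (-26/3, -112/5)

Apply edit: d5 := 4
  d6 = d5*4 - d1 = -2
  d7 = d1/5 = 18/5
  d8 = d4 - d7 + d5/2 = 92/5
  d9 = d2*2 = 16
  d10 = d4/3 = 20/3
Walk from origin (0, 0):
  seg 1: left by d10 = 20/3 → (-20/3, 0)
  seg 2: down by d5 = 4 → (-20/3, -4)
  seg 3: down by d8 = 92/5 → (-20/3, -112/5)
  seg 4: right by d3 = 20 → (40/3, -112/5)
  seg 5: left by d8 = 92/5 → (-76/15, -112/5)
  seg 6: left by d7 = 18/5 → (-26/3, -112/5)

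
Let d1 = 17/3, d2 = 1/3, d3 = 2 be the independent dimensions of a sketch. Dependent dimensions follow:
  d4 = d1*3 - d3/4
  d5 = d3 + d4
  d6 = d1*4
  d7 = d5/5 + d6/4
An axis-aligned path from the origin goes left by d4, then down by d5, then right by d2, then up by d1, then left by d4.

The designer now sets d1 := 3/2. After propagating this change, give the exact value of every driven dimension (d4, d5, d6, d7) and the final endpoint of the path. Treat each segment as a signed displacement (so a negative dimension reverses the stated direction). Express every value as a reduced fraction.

d4 = 4
d5 = 6
d6 = 6
d7 = 27/10
endpoint = (-23/3, -9/2)

Apply edit: d1 := 3/2
  d4 = d1*3 - d3/4 = 4
  d5 = d3 + d4 = 6
  d6 = d1*4 = 6
  d7 = d5/5 + d6/4 = 27/10
Walk from origin (0, 0):
  seg 1: left by d4 = 4 → (-4, 0)
  seg 2: down by d5 = 6 → (-4, -6)
  seg 3: right by d2 = 1/3 → (-11/3, -6)
  seg 4: up by d1 = 3/2 → (-11/3, -9/2)
  seg 5: left by d4 = 4 → (-23/3, -9/2)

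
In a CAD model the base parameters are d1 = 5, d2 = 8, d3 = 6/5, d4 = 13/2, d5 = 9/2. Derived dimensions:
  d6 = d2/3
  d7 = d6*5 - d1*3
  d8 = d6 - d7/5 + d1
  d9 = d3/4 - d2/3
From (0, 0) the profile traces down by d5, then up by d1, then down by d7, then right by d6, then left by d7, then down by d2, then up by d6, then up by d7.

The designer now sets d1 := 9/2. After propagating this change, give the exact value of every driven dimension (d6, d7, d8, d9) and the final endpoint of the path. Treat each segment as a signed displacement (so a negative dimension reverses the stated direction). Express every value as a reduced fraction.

Apply edit: d1 := 9/2
  d6 = d2/3 = 8/3
  d7 = d6*5 - d1*3 = -1/6
  d8 = d6 - d7/5 + d1 = 36/5
  d9 = d3/4 - d2/3 = -71/30
Walk from origin (0, 0):
  seg 1: down by d5 = 9/2 → (0, -9/2)
  seg 2: up by d1 = 9/2 → (0, 0)
  seg 3: down by d7 = -1/6 → (0, 1/6)
  seg 4: right by d6 = 8/3 → (8/3, 1/6)
  seg 5: left by d7 = -1/6 → (17/6, 1/6)
  seg 6: down by d2 = 8 → (17/6, -47/6)
  seg 7: up by d6 = 8/3 → (17/6, -31/6)
  seg 8: up by d7 = -1/6 → (17/6, -16/3)

d6 = 8/3
d7 = -1/6
d8 = 36/5
d9 = -71/30
endpoint = (17/6, -16/3)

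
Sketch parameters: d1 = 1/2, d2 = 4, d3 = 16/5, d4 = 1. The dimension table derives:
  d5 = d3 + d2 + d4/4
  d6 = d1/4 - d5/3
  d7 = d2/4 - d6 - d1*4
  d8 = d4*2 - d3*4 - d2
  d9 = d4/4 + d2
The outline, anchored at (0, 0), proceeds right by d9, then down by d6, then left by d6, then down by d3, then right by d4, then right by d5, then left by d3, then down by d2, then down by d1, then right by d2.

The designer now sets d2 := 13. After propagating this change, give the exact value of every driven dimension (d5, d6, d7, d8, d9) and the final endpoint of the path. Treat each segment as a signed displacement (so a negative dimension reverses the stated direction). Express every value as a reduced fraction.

Apply edit: d2 := 13
  d5 = d3 + d2 + d4/4 = 329/20
  d6 = d1/4 - d5/3 = -643/120
  d7 = d2/4 - d6 - d1*4 = 793/120
  d8 = d4*2 - d3*4 - d2 = -119/5
  d9 = d4/4 + d2 = 53/4
Walk from origin (0, 0):
  seg 1: right by d9 = 53/4 → (53/4, 0)
  seg 2: down by d6 = -643/120 → (53/4, 643/120)
  seg 3: left by d6 = -643/120 → (2233/120, 643/120)
  seg 4: down by d3 = 16/5 → (2233/120, 259/120)
  seg 5: right by d4 = 1 → (2353/120, 259/120)
  seg 6: right by d5 = 329/20 → (4327/120, 259/120)
  seg 7: left by d3 = 16/5 → (3943/120, 259/120)
  seg 8: down by d2 = 13 → (3943/120, -1301/120)
  seg 9: down by d1 = 1/2 → (3943/120, -1361/120)
  seg 10: right by d2 = 13 → (5503/120, -1361/120)

d5 = 329/20
d6 = -643/120
d7 = 793/120
d8 = -119/5
d9 = 53/4
endpoint = (5503/120, -1361/120)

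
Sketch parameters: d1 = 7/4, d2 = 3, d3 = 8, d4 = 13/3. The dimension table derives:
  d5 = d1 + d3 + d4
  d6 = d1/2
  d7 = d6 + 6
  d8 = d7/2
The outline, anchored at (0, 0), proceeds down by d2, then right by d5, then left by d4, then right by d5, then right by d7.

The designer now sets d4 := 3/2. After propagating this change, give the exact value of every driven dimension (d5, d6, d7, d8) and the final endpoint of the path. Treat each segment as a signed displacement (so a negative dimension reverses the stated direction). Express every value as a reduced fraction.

d5 = 45/4
d6 = 7/8
d7 = 55/8
d8 = 55/16
endpoint = (223/8, -3)

Apply edit: d4 := 3/2
  d5 = d1 + d3 + d4 = 45/4
  d6 = d1/2 = 7/8
  d7 = d6 + 6 = 55/8
  d8 = d7/2 = 55/16
Walk from origin (0, 0):
  seg 1: down by d2 = 3 → (0, -3)
  seg 2: right by d5 = 45/4 → (45/4, -3)
  seg 3: left by d4 = 3/2 → (39/4, -3)
  seg 4: right by d5 = 45/4 → (21, -3)
  seg 5: right by d7 = 55/8 → (223/8, -3)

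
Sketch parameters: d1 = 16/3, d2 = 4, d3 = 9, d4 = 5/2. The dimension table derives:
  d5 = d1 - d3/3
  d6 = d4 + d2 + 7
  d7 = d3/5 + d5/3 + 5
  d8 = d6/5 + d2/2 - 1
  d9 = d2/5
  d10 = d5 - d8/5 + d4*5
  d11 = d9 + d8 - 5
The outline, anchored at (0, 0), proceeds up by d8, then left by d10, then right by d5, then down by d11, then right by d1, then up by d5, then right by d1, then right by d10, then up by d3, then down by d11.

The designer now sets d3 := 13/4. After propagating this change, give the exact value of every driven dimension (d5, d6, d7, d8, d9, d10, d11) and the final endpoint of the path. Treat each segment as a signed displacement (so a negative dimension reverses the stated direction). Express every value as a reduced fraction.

Apply edit: d3 := 13/4
  d5 = d1 - d3/3 = 17/4
  d6 = d4 + d2 + 7 = 27/2
  d7 = d3/5 + d5/3 + 5 = 106/15
  d8 = d6/5 + d2/2 - 1 = 37/10
  d9 = d2/5 = 4/5
  d10 = d5 - d8/5 + d4*5 = 1601/100
  d11 = d9 + d8 - 5 = -1/2
Walk from origin (0, 0):
  seg 1: up by d8 = 37/10 → (0, 37/10)
  seg 2: left by d10 = 1601/100 → (-1601/100, 37/10)
  seg 3: right by d5 = 17/4 → (-294/25, 37/10)
  seg 4: down by d11 = -1/2 → (-294/25, 21/5)
  seg 5: right by d1 = 16/3 → (-482/75, 21/5)
  seg 6: up by d5 = 17/4 → (-482/75, 169/20)
  seg 7: right by d1 = 16/3 → (-82/75, 169/20)
  seg 8: right by d10 = 1601/100 → (179/12, 169/20)
  seg 9: up by d3 = 13/4 → (179/12, 117/10)
  seg 10: down by d11 = -1/2 → (179/12, 61/5)

d5 = 17/4
d6 = 27/2
d7 = 106/15
d8 = 37/10
d9 = 4/5
d10 = 1601/100
d11 = -1/2
endpoint = (179/12, 61/5)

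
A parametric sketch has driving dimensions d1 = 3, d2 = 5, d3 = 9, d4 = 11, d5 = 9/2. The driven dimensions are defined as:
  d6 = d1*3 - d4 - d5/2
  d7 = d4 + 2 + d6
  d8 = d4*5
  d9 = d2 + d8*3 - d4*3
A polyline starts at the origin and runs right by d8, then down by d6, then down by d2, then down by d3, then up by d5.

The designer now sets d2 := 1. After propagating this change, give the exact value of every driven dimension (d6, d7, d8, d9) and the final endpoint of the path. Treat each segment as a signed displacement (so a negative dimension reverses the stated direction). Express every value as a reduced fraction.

d6 = -17/4
d7 = 35/4
d8 = 55
d9 = 133
endpoint = (55, -5/4)

Apply edit: d2 := 1
  d6 = d1*3 - d4 - d5/2 = -17/4
  d7 = d4 + 2 + d6 = 35/4
  d8 = d4*5 = 55
  d9 = d2 + d8*3 - d4*3 = 133
Walk from origin (0, 0):
  seg 1: right by d8 = 55 → (55, 0)
  seg 2: down by d6 = -17/4 → (55, 17/4)
  seg 3: down by d2 = 1 → (55, 13/4)
  seg 4: down by d3 = 9 → (55, -23/4)
  seg 5: up by d5 = 9/2 → (55, -5/4)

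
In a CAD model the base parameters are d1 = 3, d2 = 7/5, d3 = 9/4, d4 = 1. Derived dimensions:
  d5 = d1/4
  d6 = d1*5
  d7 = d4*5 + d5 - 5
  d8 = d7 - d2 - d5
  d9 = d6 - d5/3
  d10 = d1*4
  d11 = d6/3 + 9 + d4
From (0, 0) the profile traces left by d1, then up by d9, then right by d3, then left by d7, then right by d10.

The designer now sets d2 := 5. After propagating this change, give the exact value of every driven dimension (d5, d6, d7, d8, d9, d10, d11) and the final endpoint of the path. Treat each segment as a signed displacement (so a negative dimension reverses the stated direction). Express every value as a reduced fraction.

d5 = 3/4
d6 = 15
d7 = 3/4
d8 = -5
d9 = 59/4
d10 = 12
d11 = 15
endpoint = (21/2, 59/4)

Apply edit: d2 := 5
  d5 = d1/4 = 3/4
  d6 = d1*5 = 15
  d7 = d4*5 + d5 - 5 = 3/4
  d8 = d7 - d2 - d5 = -5
  d9 = d6 - d5/3 = 59/4
  d10 = d1*4 = 12
  d11 = d6/3 + 9 + d4 = 15
Walk from origin (0, 0):
  seg 1: left by d1 = 3 → (-3, 0)
  seg 2: up by d9 = 59/4 → (-3, 59/4)
  seg 3: right by d3 = 9/4 → (-3/4, 59/4)
  seg 4: left by d7 = 3/4 → (-3/2, 59/4)
  seg 5: right by d10 = 12 → (21/2, 59/4)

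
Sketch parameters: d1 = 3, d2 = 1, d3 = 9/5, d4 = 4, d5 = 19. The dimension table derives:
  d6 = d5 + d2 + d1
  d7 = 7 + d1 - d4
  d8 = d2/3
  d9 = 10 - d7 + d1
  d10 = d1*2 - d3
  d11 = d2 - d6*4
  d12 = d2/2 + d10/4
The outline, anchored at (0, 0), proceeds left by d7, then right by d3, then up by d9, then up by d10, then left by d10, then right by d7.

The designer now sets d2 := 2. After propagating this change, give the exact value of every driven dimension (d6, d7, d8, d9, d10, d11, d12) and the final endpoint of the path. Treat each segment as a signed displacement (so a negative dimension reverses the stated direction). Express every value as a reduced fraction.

Apply edit: d2 := 2
  d6 = d5 + d2 + d1 = 24
  d7 = 7 + d1 - d4 = 6
  d8 = d2/3 = 2/3
  d9 = 10 - d7 + d1 = 7
  d10 = d1*2 - d3 = 21/5
  d11 = d2 - d6*4 = -94
  d12 = d2/2 + d10/4 = 41/20
Walk from origin (0, 0):
  seg 1: left by d7 = 6 → (-6, 0)
  seg 2: right by d3 = 9/5 → (-21/5, 0)
  seg 3: up by d9 = 7 → (-21/5, 7)
  seg 4: up by d10 = 21/5 → (-21/5, 56/5)
  seg 5: left by d10 = 21/5 → (-42/5, 56/5)
  seg 6: right by d7 = 6 → (-12/5, 56/5)

d6 = 24
d7 = 6
d8 = 2/3
d9 = 7
d10 = 21/5
d11 = -94
d12 = 41/20
endpoint = (-12/5, 56/5)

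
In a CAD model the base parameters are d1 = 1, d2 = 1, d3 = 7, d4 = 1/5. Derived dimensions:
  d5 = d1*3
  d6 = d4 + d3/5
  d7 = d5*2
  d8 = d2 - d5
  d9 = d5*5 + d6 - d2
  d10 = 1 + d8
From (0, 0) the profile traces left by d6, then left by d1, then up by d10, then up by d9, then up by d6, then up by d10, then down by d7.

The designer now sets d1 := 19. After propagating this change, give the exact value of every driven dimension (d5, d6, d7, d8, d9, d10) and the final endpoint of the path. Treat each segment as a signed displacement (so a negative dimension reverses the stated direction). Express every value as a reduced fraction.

Apply edit: d1 := 19
  d5 = d1*3 = 57
  d6 = d4 + d3/5 = 8/5
  d7 = d5*2 = 114
  d8 = d2 - d5 = -56
  d9 = d5*5 + d6 - d2 = 1428/5
  d10 = 1 + d8 = -55
Walk from origin (0, 0):
  seg 1: left by d6 = 8/5 → (-8/5, 0)
  seg 2: left by d1 = 19 → (-103/5, 0)
  seg 3: up by d10 = -55 → (-103/5, -55)
  seg 4: up by d9 = 1428/5 → (-103/5, 1153/5)
  seg 5: up by d6 = 8/5 → (-103/5, 1161/5)
  seg 6: up by d10 = -55 → (-103/5, 886/5)
  seg 7: down by d7 = 114 → (-103/5, 316/5)

d5 = 57
d6 = 8/5
d7 = 114
d8 = -56
d9 = 1428/5
d10 = -55
endpoint = (-103/5, 316/5)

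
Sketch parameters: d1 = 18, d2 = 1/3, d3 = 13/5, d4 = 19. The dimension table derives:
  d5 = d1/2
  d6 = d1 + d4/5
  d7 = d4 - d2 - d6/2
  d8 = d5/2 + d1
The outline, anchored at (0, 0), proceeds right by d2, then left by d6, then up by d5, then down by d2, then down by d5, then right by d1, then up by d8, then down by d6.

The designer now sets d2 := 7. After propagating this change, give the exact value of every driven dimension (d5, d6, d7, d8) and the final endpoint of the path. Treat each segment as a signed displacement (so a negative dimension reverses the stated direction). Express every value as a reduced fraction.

Apply edit: d2 := 7
  d5 = d1/2 = 9
  d6 = d1 + d4/5 = 109/5
  d7 = d4 - d2 - d6/2 = 11/10
  d8 = d5/2 + d1 = 45/2
Walk from origin (0, 0):
  seg 1: right by d2 = 7 → (7, 0)
  seg 2: left by d6 = 109/5 → (-74/5, 0)
  seg 3: up by d5 = 9 → (-74/5, 9)
  seg 4: down by d2 = 7 → (-74/5, 2)
  seg 5: down by d5 = 9 → (-74/5, -7)
  seg 6: right by d1 = 18 → (16/5, -7)
  seg 7: up by d8 = 45/2 → (16/5, 31/2)
  seg 8: down by d6 = 109/5 → (16/5, -63/10)

d5 = 9
d6 = 109/5
d7 = 11/10
d8 = 45/2
endpoint = (16/5, -63/10)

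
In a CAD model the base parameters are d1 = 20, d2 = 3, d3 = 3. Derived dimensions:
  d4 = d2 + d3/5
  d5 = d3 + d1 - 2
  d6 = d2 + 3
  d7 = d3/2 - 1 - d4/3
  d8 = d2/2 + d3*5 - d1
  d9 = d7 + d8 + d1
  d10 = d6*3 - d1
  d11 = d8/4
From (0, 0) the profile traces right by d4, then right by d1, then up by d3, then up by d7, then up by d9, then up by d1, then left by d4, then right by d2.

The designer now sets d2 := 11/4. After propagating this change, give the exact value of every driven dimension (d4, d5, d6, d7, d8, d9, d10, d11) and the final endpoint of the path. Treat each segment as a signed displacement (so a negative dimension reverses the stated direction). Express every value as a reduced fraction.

d4 = 67/20
d5 = 21
d6 = 23/4
d7 = -37/60
d8 = -29/8
d9 = 1891/120
d10 = -11/4
d11 = -29/32
endpoint = (91/4, 4577/120)

Apply edit: d2 := 11/4
  d4 = d2 + d3/5 = 67/20
  d5 = d3 + d1 - 2 = 21
  d6 = d2 + 3 = 23/4
  d7 = d3/2 - 1 - d4/3 = -37/60
  d8 = d2/2 + d3*5 - d1 = -29/8
  d9 = d7 + d8 + d1 = 1891/120
  d10 = d6*3 - d1 = -11/4
  d11 = d8/4 = -29/32
Walk from origin (0, 0):
  seg 1: right by d4 = 67/20 → (67/20, 0)
  seg 2: right by d1 = 20 → (467/20, 0)
  seg 3: up by d3 = 3 → (467/20, 3)
  seg 4: up by d7 = -37/60 → (467/20, 143/60)
  seg 5: up by d9 = 1891/120 → (467/20, 2177/120)
  seg 6: up by d1 = 20 → (467/20, 4577/120)
  seg 7: left by d4 = 67/20 → (20, 4577/120)
  seg 8: right by d2 = 11/4 → (91/4, 4577/120)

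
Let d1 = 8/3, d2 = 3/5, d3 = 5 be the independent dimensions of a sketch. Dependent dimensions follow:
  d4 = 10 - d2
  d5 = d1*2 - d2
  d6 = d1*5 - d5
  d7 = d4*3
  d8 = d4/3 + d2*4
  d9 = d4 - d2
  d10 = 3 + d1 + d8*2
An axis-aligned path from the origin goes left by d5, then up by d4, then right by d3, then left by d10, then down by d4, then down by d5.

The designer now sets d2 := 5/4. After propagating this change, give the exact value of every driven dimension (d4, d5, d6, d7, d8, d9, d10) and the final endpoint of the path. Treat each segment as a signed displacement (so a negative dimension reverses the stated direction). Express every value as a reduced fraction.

Apply edit: d2 := 5/4
  d4 = 10 - d2 = 35/4
  d5 = d1*2 - d2 = 49/12
  d6 = d1*5 - d5 = 37/4
  d7 = d4*3 = 105/4
  d8 = d4/3 + d2*4 = 95/12
  d9 = d4 - d2 = 15/2
  d10 = 3 + d1 + d8*2 = 43/2
Walk from origin (0, 0):
  seg 1: left by d5 = 49/12 → (-49/12, 0)
  seg 2: up by d4 = 35/4 → (-49/12, 35/4)
  seg 3: right by d3 = 5 → (11/12, 35/4)
  seg 4: left by d10 = 43/2 → (-247/12, 35/4)
  seg 5: down by d4 = 35/4 → (-247/12, 0)
  seg 6: down by d5 = 49/12 → (-247/12, -49/12)

d4 = 35/4
d5 = 49/12
d6 = 37/4
d7 = 105/4
d8 = 95/12
d9 = 15/2
d10 = 43/2
endpoint = (-247/12, -49/12)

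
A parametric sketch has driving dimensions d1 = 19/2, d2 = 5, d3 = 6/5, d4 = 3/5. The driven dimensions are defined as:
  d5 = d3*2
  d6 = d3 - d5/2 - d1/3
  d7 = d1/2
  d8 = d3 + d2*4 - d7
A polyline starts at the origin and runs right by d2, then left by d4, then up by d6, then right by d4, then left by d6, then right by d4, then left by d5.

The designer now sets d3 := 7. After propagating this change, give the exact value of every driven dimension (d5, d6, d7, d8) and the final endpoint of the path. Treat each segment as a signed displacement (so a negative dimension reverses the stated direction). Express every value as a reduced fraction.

Apply edit: d3 := 7
  d5 = d3*2 = 14
  d6 = d3 - d5/2 - d1/3 = -19/6
  d7 = d1/2 = 19/4
  d8 = d3 + d2*4 - d7 = 89/4
Walk from origin (0, 0):
  seg 1: right by d2 = 5 → (5, 0)
  seg 2: left by d4 = 3/5 → (22/5, 0)
  seg 3: up by d6 = -19/6 → (22/5, -19/6)
  seg 4: right by d4 = 3/5 → (5, -19/6)
  seg 5: left by d6 = -19/6 → (49/6, -19/6)
  seg 6: right by d4 = 3/5 → (263/30, -19/6)
  seg 7: left by d5 = 14 → (-157/30, -19/6)

d5 = 14
d6 = -19/6
d7 = 19/4
d8 = 89/4
endpoint = (-157/30, -19/6)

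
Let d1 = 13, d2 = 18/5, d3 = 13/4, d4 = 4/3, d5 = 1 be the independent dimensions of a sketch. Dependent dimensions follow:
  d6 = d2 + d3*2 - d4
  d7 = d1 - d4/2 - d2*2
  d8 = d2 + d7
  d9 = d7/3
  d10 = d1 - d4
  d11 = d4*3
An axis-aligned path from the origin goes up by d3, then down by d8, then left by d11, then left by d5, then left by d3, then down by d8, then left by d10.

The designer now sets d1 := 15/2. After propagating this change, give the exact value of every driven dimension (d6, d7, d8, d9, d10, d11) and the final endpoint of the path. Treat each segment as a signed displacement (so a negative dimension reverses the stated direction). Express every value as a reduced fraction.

d6 = 263/30
d7 = -11/30
d8 = 97/30
d9 = -11/90
d10 = 37/6
d11 = 4
endpoint = (-173/12, -193/60)

Apply edit: d1 := 15/2
  d6 = d2 + d3*2 - d4 = 263/30
  d7 = d1 - d4/2 - d2*2 = -11/30
  d8 = d2 + d7 = 97/30
  d9 = d7/3 = -11/90
  d10 = d1 - d4 = 37/6
  d11 = d4*3 = 4
Walk from origin (0, 0):
  seg 1: up by d3 = 13/4 → (0, 13/4)
  seg 2: down by d8 = 97/30 → (0, 1/60)
  seg 3: left by d11 = 4 → (-4, 1/60)
  seg 4: left by d5 = 1 → (-5, 1/60)
  seg 5: left by d3 = 13/4 → (-33/4, 1/60)
  seg 6: down by d8 = 97/30 → (-33/4, -193/60)
  seg 7: left by d10 = 37/6 → (-173/12, -193/60)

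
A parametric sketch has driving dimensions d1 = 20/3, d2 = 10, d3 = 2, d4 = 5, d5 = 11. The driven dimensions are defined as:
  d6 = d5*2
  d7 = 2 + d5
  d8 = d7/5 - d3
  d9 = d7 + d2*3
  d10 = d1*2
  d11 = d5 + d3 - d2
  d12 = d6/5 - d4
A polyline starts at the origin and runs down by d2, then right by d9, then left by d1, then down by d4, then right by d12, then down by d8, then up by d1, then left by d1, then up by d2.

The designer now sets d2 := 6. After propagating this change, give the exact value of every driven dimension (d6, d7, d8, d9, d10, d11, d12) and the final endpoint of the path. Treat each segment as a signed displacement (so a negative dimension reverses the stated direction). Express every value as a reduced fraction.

Apply edit: d2 := 6
  d6 = d5*2 = 22
  d7 = 2 + d5 = 13
  d8 = d7/5 - d3 = 3/5
  d9 = d7 + d2*3 = 31
  d10 = d1*2 = 40/3
  d11 = d5 + d3 - d2 = 7
  d12 = d6/5 - d4 = -3/5
Walk from origin (0, 0):
  seg 1: down by d2 = 6 → (0, -6)
  seg 2: right by d9 = 31 → (31, -6)
  seg 3: left by d1 = 20/3 → (73/3, -6)
  seg 4: down by d4 = 5 → (73/3, -11)
  seg 5: right by d12 = -3/5 → (356/15, -11)
  seg 6: down by d8 = 3/5 → (356/15, -58/5)
  seg 7: up by d1 = 20/3 → (356/15, -74/15)
  seg 8: left by d1 = 20/3 → (256/15, -74/15)
  seg 9: up by d2 = 6 → (256/15, 16/15)

d6 = 22
d7 = 13
d8 = 3/5
d9 = 31
d10 = 40/3
d11 = 7
d12 = -3/5
endpoint = (256/15, 16/15)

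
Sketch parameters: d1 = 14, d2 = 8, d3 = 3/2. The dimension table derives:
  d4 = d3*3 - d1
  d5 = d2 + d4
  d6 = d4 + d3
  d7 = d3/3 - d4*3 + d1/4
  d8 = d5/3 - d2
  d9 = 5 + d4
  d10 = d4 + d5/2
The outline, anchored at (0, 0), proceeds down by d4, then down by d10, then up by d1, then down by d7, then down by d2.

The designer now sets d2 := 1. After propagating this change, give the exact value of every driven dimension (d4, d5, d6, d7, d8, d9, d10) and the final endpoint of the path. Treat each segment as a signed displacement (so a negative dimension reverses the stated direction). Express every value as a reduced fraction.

d4 = -19/2
d5 = -17/2
d6 = -8
d7 = 65/2
d8 = -23/6
d9 = -9/2
d10 = -55/4
endpoint = (0, 15/4)

Apply edit: d2 := 1
  d4 = d3*3 - d1 = -19/2
  d5 = d2 + d4 = -17/2
  d6 = d4 + d3 = -8
  d7 = d3/3 - d4*3 + d1/4 = 65/2
  d8 = d5/3 - d2 = -23/6
  d9 = 5 + d4 = -9/2
  d10 = d4 + d5/2 = -55/4
Walk from origin (0, 0):
  seg 1: down by d4 = -19/2 → (0, 19/2)
  seg 2: down by d10 = -55/4 → (0, 93/4)
  seg 3: up by d1 = 14 → (0, 149/4)
  seg 4: down by d7 = 65/2 → (0, 19/4)
  seg 5: down by d2 = 1 → (0, 15/4)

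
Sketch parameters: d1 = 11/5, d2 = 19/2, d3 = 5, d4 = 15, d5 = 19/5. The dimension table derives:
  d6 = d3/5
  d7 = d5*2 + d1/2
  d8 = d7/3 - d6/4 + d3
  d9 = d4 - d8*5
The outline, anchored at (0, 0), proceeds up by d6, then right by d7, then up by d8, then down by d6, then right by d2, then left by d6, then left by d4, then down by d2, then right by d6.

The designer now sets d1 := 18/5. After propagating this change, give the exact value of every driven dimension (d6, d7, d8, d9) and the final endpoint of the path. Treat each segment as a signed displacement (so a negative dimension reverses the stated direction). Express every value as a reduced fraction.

Apply edit: d1 := 18/5
  d6 = d3/5 = 1
  d7 = d5*2 + d1/2 = 47/5
  d8 = d7/3 - d6/4 + d3 = 473/60
  d9 = d4 - d8*5 = -293/12
Walk from origin (0, 0):
  seg 1: up by d6 = 1 → (0, 1)
  seg 2: right by d7 = 47/5 → (47/5, 1)
  seg 3: up by d8 = 473/60 → (47/5, 533/60)
  seg 4: down by d6 = 1 → (47/5, 473/60)
  seg 5: right by d2 = 19/2 → (189/10, 473/60)
  seg 6: left by d6 = 1 → (179/10, 473/60)
  seg 7: left by d4 = 15 → (29/10, 473/60)
  seg 8: down by d2 = 19/2 → (29/10, -97/60)
  seg 9: right by d6 = 1 → (39/10, -97/60)

d6 = 1
d7 = 47/5
d8 = 473/60
d9 = -293/12
endpoint = (39/10, -97/60)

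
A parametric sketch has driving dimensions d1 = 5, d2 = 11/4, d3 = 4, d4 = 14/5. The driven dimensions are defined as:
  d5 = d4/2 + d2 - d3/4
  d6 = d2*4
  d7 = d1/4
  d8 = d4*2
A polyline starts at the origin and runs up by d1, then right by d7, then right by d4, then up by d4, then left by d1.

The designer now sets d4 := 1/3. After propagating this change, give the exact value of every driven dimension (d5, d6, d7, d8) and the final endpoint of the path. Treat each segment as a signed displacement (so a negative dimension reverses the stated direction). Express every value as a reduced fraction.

d5 = 23/12
d6 = 11
d7 = 5/4
d8 = 2/3
endpoint = (-41/12, 16/3)

Apply edit: d4 := 1/3
  d5 = d4/2 + d2 - d3/4 = 23/12
  d6 = d2*4 = 11
  d7 = d1/4 = 5/4
  d8 = d4*2 = 2/3
Walk from origin (0, 0):
  seg 1: up by d1 = 5 → (0, 5)
  seg 2: right by d7 = 5/4 → (5/4, 5)
  seg 3: right by d4 = 1/3 → (19/12, 5)
  seg 4: up by d4 = 1/3 → (19/12, 16/3)
  seg 5: left by d1 = 5 → (-41/12, 16/3)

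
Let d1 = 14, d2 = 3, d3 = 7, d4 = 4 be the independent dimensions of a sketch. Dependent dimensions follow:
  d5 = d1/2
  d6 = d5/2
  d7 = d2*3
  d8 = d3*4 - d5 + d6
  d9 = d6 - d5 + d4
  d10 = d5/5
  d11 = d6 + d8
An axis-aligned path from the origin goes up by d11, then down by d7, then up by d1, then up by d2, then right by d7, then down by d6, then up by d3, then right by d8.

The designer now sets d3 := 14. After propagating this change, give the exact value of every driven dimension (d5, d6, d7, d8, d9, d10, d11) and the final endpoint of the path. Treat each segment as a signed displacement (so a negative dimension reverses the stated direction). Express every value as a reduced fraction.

Apply edit: d3 := 14
  d5 = d1/2 = 7
  d6 = d5/2 = 7/2
  d7 = d2*3 = 9
  d8 = d3*4 - d5 + d6 = 105/2
  d9 = d6 - d5 + d4 = 1/2
  d10 = d5/5 = 7/5
  d11 = d6 + d8 = 56
Walk from origin (0, 0):
  seg 1: up by d11 = 56 → (0, 56)
  seg 2: down by d7 = 9 → (0, 47)
  seg 3: up by d1 = 14 → (0, 61)
  seg 4: up by d2 = 3 → (0, 64)
  seg 5: right by d7 = 9 → (9, 64)
  seg 6: down by d6 = 7/2 → (9, 121/2)
  seg 7: up by d3 = 14 → (9, 149/2)
  seg 8: right by d8 = 105/2 → (123/2, 149/2)

d5 = 7
d6 = 7/2
d7 = 9
d8 = 105/2
d9 = 1/2
d10 = 7/5
d11 = 56
endpoint = (123/2, 149/2)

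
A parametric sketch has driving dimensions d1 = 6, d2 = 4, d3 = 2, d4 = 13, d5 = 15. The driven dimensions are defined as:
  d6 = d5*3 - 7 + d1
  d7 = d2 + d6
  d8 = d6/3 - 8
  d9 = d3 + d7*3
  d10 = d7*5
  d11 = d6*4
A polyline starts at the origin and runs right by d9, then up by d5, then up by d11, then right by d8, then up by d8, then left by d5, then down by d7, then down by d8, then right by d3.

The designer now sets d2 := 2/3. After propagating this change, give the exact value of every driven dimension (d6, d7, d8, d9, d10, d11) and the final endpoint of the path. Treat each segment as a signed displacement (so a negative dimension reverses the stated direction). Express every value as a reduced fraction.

d6 = 44
d7 = 134/3
d8 = 20/3
d9 = 136
d10 = 670/3
d11 = 176
endpoint = (389/3, 439/3)

Apply edit: d2 := 2/3
  d6 = d5*3 - 7 + d1 = 44
  d7 = d2 + d6 = 134/3
  d8 = d6/3 - 8 = 20/3
  d9 = d3 + d7*3 = 136
  d10 = d7*5 = 670/3
  d11 = d6*4 = 176
Walk from origin (0, 0):
  seg 1: right by d9 = 136 → (136, 0)
  seg 2: up by d5 = 15 → (136, 15)
  seg 3: up by d11 = 176 → (136, 191)
  seg 4: right by d8 = 20/3 → (428/3, 191)
  seg 5: up by d8 = 20/3 → (428/3, 593/3)
  seg 6: left by d5 = 15 → (383/3, 593/3)
  seg 7: down by d7 = 134/3 → (383/3, 153)
  seg 8: down by d8 = 20/3 → (383/3, 439/3)
  seg 9: right by d3 = 2 → (389/3, 439/3)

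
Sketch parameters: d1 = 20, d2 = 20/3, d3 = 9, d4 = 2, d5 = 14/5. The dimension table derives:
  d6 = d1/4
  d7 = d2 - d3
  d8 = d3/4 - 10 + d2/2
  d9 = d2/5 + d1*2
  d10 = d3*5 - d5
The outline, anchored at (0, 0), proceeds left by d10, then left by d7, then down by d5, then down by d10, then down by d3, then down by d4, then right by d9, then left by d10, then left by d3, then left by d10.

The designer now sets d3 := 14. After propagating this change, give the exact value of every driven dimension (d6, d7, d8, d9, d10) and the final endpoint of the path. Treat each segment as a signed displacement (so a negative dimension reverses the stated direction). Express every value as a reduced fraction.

d6 = 5
d7 = -22/3
d8 = -19/6
d9 = 124/3
d10 = 336/5
endpoint = (-2504/15, -86)

Apply edit: d3 := 14
  d6 = d1/4 = 5
  d7 = d2 - d3 = -22/3
  d8 = d3/4 - 10 + d2/2 = -19/6
  d9 = d2/5 + d1*2 = 124/3
  d10 = d3*5 - d5 = 336/5
Walk from origin (0, 0):
  seg 1: left by d10 = 336/5 → (-336/5, 0)
  seg 2: left by d7 = -22/3 → (-898/15, 0)
  seg 3: down by d5 = 14/5 → (-898/15, -14/5)
  seg 4: down by d10 = 336/5 → (-898/15, -70)
  seg 5: down by d3 = 14 → (-898/15, -84)
  seg 6: down by d4 = 2 → (-898/15, -86)
  seg 7: right by d9 = 124/3 → (-278/15, -86)
  seg 8: left by d10 = 336/5 → (-1286/15, -86)
  seg 9: left by d3 = 14 → (-1496/15, -86)
  seg 10: left by d10 = 336/5 → (-2504/15, -86)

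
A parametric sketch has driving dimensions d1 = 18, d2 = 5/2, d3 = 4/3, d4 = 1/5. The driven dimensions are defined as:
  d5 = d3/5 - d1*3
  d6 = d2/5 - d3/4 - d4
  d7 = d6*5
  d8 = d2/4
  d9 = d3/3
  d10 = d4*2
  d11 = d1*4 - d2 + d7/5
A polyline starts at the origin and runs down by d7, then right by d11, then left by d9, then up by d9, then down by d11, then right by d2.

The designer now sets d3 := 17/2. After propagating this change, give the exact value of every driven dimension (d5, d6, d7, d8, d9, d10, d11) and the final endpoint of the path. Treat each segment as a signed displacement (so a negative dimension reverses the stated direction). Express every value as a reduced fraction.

Apply edit: d3 := 17/2
  d5 = d3/5 - d1*3 = -523/10
  d6 = d2/5 - d3/4 - d4 = -73/40
  d7 = d6*5 = -73/8
  d8 = d2/4 = 5/8
  d9 = d3/3 = 17/6
  d10 = d4*2 = 2/5
  d11 = d1*4 - d2 + d7/5 = 2707/40
Walk from origin (0, 0):
  seg 1: down by d7 = -73/8 → (0, 73/8)
  seg 2: right by d11 = 2707/40 → (2707/40, 73/8)
  seg 3: left by d9 = 17/6 → (7781/120, 73/8)
  seg 4: up by d9 = 17/6 → (7781/120, 287/24)
  seg 5: down by d11 = 2707/40 → (7781/120, -3343/60)
  seg 6: right by d2 = 5/2 → (8081/120, -3343/60)

d5 = -523/10
d6 = -73/40
d7 = -73/8
d8 = 5/8
d9 = 17/6
d10 = 2/5
d11 = 2707/40
endpoint = (8081/120, -3343/60)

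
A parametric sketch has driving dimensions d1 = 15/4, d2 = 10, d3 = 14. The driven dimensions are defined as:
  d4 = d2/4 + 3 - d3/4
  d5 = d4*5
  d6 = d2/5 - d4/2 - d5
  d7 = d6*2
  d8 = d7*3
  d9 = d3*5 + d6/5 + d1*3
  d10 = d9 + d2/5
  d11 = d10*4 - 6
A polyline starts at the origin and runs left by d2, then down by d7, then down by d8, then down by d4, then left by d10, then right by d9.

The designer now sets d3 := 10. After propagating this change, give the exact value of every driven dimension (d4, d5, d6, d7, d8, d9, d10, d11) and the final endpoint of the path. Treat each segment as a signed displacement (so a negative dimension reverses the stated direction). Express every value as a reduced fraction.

Apply edit: d3 := 10
  d4 = d2/4 + 3 - d3/4 = 3
  d5 = d4*5 = 15
  d6 = d2/5 - d4/2 - d5 = -29/2
  d7 = d6*2 = -29
  d8 = d7*3 = -87
  d9 = d3*5 + d6/5 + d1*3 = 1167/20
  d10 = d9 + d2/5 = 1207/20
  d11 = d10*4 - 6 = 1177/5
Walk from origin (0, 0):
  seg 1: left by d2 = 10 → (-10, 0)
  seg 2: down by d7 = -29 → (-10, 29)
  seg 3: down by d8 = -87 → (-10, 116)
  seg 4: down by d4 = 3 → (-10, 113)
  seg 5: left by d10 = 1207/20 → (-1407/20, 113)
  seg 6: right by d9 = 1167/20 → (-12, 113)

d4 = 3
d5 = 15
d6 = -29/2
d7 = -29
d8 = -87
d9 = 1167/20
d10 = 1207/20
d11 = 1177/5
endpoint = (-12, 113)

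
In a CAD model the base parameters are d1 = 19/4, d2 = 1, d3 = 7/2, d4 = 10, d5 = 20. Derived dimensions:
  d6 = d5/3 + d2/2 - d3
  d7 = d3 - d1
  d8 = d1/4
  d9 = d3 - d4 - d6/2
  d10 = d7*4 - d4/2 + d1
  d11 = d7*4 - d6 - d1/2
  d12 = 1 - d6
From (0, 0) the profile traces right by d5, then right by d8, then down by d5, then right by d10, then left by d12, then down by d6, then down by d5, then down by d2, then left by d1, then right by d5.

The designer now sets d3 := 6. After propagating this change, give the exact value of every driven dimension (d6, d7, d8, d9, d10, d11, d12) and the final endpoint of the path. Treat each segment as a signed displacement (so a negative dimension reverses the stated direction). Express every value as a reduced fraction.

d6 = 7/6
d7 = 5/4
d8 = 19/16
d9 = -55/12
d10 = 19/4
d11 = 35/24
d12 = -1/6
endpoint = (1985/48, -253/6)

Apply edit: d3 := 6
  d6 = d5/3 + d2/2 - d3 = 7/6
  d7 = d3 - d1 = 5/4
  d8 = d1/4 = 19/16
  d9 = d3 - d4 - d6/2 = -55/12
  d10 = d7*4 - d4/2 + d1 = 19/4
  d11 = d7*4 - d6 - d1/2 = 35/24
  d12 = 1 - d6 = -1/6
Walk from origin (0, 0):
  seg 1: right by d5 = 20 → (20, 0)
  seg 2: right by d8 = 19/16 → (339/16, 0)
  seg 3: down by d5 = 20 → (339/16, -20)
  seg 4: right by d10 = 19/4 → (415/16, -20)
  seg 5: left by d12 = -1/6 → (1253/48, -20)
  seg 6: down by d6 = 7/6 → (1253/48, -127/6)
  seg 7: down by d5 = 20 → (1253/48, -247/6)
  seg 8: down by d2 = 1 → (1253/48, -253/6)
  seg 9: left by d1 = 19/4 → (1025/48, -253/6)
  seg 10: right by d5 = 20 → (1985/48, -253/6)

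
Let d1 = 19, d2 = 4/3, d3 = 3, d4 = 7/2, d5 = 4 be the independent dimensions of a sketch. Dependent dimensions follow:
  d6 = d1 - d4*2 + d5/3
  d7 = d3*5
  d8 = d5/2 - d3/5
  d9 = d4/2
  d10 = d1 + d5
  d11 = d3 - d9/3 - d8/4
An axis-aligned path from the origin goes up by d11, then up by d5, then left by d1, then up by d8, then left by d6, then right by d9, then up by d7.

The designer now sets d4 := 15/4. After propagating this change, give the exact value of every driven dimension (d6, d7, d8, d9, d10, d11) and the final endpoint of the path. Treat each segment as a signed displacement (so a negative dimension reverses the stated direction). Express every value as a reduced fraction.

Apply edit: d4 := 15/4
  d6 = d1 - d4*2 + d5/3 = 77/6
  d7 = d3*5 = 15
  d8 = d5/2 - d3/5 = 7/5
  d9 = d4/2 = 15/8
  d10 = d1 + d5 = 23
  d11 = d3 - d9/3 - d8/4 = 81/40
Walk from origin (0, 0):
  seg 1: up by d11 = 81/40 → (0, 81/40)
  seg 2: up by d5 = 4 → (0, 241/40)
  seg 3: left by d1 = 19 → (-19, 241/40)
  seg 4: up by d8 = 7/5 → (-19, 297/40)
  seg 5: left by d6 = 77/6 → (-191/6, 297/40)
  seg 6: right by d9 = 15/8 → (-719/24, 297/40)
  seg 7: up by d7 = 15 → (-719/24, 897/40)

d6 = 77/6
d7 = 15
d8 = 7/5
d9 = 15/8
d10 = 23
d11 = 81/40
endpoint = (-719/24, 897/40)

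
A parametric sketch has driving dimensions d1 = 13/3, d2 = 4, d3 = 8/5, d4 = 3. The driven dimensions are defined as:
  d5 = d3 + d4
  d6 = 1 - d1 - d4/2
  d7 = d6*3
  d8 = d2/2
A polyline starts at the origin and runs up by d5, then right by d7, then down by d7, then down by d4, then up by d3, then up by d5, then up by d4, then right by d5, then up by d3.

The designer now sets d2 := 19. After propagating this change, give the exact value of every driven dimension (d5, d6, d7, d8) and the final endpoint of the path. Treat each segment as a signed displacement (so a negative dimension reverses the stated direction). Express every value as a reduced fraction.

d5 = 23/5
d6 = -29/6
d7 = -29/2
d8 = 19/2
endpoint = (-99/10, 269/10)

Apply edit: d2 := 19
  d5 = d3 + d4 = 23/5
  d6 = 1 - d1 - d4/2 = -29/6
  d7 = d6*3 = -29/2
  d8 = d2/2 = 19/2
Walk from origin (0, 0):
  seg 1: up by d5 = 23/5 → (0, 23/5)
  seg 2: right by d7 = -29/2 → (-29/2, 23/5)
  seg 3: down by d7 = -29/2 → (-29/2, 191/10)
  seg 4: down by d4 = 3 → (-29/2, 161/10)
  seg 5: up by d3 = 8/5 → (-29/2, 177/10)
  seg 6: up by d5 = 23/5 → (-29/2, 223/10)
  seg 7: up by d4 = 3 → (-29/2, 253/10)
  seg 8: right by d5 = 23/5 → (-99/10, 253/10)
  seg 9: up by d3 = 8/5 → (-99/10, 269/10)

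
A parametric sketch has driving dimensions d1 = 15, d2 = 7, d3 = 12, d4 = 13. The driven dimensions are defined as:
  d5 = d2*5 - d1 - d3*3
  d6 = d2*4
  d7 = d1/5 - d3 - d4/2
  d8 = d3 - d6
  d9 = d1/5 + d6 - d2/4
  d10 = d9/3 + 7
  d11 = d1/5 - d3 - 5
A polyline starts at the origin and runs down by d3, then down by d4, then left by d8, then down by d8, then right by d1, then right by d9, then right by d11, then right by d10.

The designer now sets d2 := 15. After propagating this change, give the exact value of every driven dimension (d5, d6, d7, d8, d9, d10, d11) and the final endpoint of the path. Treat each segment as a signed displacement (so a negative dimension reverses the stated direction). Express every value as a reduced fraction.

d5 = 24
d6 = 60
d7 = -31/2
d8 = -48
d9 = 237/4
d10 = 107/4
d11 = -14
endpoint = (135, 23)

Apply edit: d2 := 15
  d5 = d2*5 - d1 - d3*3 = 24
  d6 = d2*4 = 60
  d7 = d1/5 - d3 - d4/2 = -31/2
  d8 = d3 - d6 = -48
  d9 = d1/5 + d6 - d2/4 = 237/4
  d10 = d9/3 + 7 = 107/4
  d11 = d1/5 - d3 - 5 = -14
Walk from origin (0, 0):
  seg 1: down by d3 = 12 → (0, -12)
  seg 2: down by d4 = 13 → (0, -25)
  seg 3: left by d8 = -48 → (48, -25)
  seg 4: down by d8 = -48 → (48, 23)
  seg 5: right by d1 = 15 → (63, 23)
  seg 6: right by d9 = 237/4 → (489/4, 23)
  seg 7: right by d11 = -14 → (433/4, 23)
  seg 8: right by d10 = 107/4 → (135, 23)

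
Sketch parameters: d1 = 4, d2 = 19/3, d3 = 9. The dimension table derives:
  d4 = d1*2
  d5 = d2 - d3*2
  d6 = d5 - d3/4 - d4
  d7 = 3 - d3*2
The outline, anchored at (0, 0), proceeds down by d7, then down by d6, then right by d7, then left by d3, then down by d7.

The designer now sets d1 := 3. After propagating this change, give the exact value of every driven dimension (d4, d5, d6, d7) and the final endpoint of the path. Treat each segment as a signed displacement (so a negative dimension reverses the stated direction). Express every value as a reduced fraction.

Apply edit: d1 := 3
  d4 = d1*2 = 6
  d5 = d2 - d3*2 = -35/3
  d6 = d5 - d3/4 - d4 = -239/12
  d7 = 3 - d3*2 = -15
Walk from origin (0, 0):
  seg 1: down by d7 = -15 → (0, 15)
  seg 2: down by d6 = -239/12 → (0, 419/12)
  seg 3: right by d7 = -15 → (-15, 419/12)
  seg 4: left by d3 = 9 → (-24, 419/12)
  seg 5: down by d7 = -15 → (-24, 599/12)

d4 = 6
d5 = -35/3
d6 = -239/12
d7 = -15
endpoint = (-24, 599/12)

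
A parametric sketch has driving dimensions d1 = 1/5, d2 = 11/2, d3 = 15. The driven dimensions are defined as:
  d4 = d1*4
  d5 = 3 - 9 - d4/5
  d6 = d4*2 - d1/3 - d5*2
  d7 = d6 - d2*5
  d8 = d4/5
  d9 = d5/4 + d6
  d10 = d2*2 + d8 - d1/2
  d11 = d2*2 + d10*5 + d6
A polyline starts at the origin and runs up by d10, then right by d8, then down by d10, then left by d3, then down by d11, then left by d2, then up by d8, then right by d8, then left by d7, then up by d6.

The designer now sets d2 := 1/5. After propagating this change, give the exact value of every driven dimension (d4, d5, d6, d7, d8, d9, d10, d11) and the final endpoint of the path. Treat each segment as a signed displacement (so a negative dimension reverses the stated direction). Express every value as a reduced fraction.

d4 = 4/5
d5 = -154/25
d6 = 1039/75
d7 = 964/75
d8 = 4/25
d9 = 1847/150
d10 = 23/50
d11 = 2483/150
endpoint = (-416/15, -127/50)

Apply edit: d2 := 1/5
  d4 = d1*4 = 4/5
  d5 = 3 - 9 - d4/5 = -154/25
  d6 = d4*2 - d1/3 - d5*2 = 1039/75
  d7 = d6 - d2*5 = 964/75
  d8 = d4/5 = 4/25
  d9 = d5/4 + d6 = 1847/150
  d10 = d2*2 + d8 - d1/2 = 23/50
  d11 = d2*2 + d10*5 + d6 = 2483/150
Walk from origin (0, 0):
  seg 1: up by d10 = 23/50 → (0, 23/50)
  seg 2: right by d8 = 4/25 → (4/25, 23/50)
  seg 3: down by d10 = 23/50 → (4/25, 0)
  seg 4: left by d3 = 15 → (-371/25, 0)
  seg 5: down by d11 = 2483/150 → (-371/25, -2483/150)
  seg 6: left by d2 = 1/5 → (-376/25, -2483/150)
  seg 7: up by d8 = 4/25 → (-376/25, -2459/150)
  seg 8: right by d8 = 4/25 → (-372/25, -2459/150)
  seg 9: left by d7 = 964/75 → (-416/15, -2459/150)
  seg 10: up by d6 = 1039/75 → (-416/15, -127/50)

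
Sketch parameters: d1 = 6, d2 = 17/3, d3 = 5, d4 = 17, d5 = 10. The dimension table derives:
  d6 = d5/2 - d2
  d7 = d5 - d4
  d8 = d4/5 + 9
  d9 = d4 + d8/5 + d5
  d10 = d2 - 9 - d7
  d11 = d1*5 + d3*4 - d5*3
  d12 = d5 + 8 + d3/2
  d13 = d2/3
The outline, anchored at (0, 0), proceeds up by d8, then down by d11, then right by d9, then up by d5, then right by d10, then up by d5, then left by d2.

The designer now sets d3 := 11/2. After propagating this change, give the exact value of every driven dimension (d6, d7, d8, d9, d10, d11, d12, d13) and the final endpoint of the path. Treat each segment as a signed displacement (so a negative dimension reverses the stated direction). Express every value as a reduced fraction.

d6 = -2/3
d7 = -7
d8 = 62/5
d9 = 737/25
d10 = 11/3
d11 = 22
d12 = 83/4
d13 = 17/9
endpoint = (687/25, 52/5)

Apply edit: d3 := 11/2
  d6 = d5/2 - d2 = -2/3
  d7 = d5 - d4 = -7
  d8 = d4/5 + 9 = 62/5
  d9 = d4 + d8/5 + d5 = 737/25
  d10 = d2 - 9 - d7 = 11/3
  d11 = d1*5 + d3*4 - d5*3 = 22
  d12 = d5 + 8 + d3/2 = 83/4
  d13 = d2/3 = 17/9
Walk from origin (0, 0):
  seg 1: up by d8 = 62/5 → (0, 62/5)
  seg 2: down by d11 = 22 → (0, -48/5)
  seg 3: right by d9 = 737/25 → (737/25, -48/5)
  seg 4: up by d5 = 10 → (737/25, 2/5)
  seg 5: right by d10 = 11/3 → (2486/75, 2/5)
  seg 6: up by d5 = 10 → (2486/75, 52/5)
  seg 7: left by d2 = 17/3 → (687/25, 52/5)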